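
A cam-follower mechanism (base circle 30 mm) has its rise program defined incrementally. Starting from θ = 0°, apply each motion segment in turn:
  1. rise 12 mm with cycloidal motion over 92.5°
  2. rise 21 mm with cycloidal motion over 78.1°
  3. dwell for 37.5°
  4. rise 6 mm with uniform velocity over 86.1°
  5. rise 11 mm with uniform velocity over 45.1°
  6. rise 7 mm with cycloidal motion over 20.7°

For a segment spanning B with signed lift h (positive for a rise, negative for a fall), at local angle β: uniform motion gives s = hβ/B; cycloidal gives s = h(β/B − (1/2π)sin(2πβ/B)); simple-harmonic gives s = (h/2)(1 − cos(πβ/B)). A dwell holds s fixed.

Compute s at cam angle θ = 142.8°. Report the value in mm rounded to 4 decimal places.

seg 1 [0°–92.5°] cycloidal, h=12: full span → s += 12 → s = 12.0000
seg 2 [92.5°–170.6°] cycloidal, h=21: θ=142.8° here. β=50.3, B=78.1. 21·(0.6440 − sin(2π·0.6440)/(2π)) = 16.1535 → s = 28.1535

28.1535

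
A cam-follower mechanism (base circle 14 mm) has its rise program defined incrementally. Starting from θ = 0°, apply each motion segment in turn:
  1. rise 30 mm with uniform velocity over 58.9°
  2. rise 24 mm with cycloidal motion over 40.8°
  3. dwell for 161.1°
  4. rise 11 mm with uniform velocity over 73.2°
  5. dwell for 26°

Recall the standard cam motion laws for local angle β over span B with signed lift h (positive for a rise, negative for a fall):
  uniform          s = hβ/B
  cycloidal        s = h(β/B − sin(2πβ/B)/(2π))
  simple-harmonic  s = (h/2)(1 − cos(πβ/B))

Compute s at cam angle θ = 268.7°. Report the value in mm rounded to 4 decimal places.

seg 1 [0°–58.9°] uniform, h=30: full span → s += 30 → s = 30.0000
seg 2 [58.9°–99.7°] cycloidal, h=24: full span → s += 24 → s = 54.0000
seg 3 [99.7°–260.8°] dwell: s stays 54.0000
seg 4 [260.8°–334°] uniform, h=11: θ=268.7° here. β=7.9, B=73.2. 11·7.9/73.2 = 1.1872 → s = 55.1872

55.1872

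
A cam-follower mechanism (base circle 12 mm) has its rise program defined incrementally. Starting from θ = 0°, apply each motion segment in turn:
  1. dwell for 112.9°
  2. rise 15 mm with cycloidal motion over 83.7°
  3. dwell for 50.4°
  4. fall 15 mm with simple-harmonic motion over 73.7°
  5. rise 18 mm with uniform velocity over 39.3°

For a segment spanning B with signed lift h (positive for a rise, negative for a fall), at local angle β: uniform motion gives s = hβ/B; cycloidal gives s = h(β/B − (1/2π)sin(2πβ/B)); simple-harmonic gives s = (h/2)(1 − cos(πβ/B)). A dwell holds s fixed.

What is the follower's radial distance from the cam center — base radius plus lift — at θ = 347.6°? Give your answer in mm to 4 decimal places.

seg 1 [0°–112.9°] dwell: s stays 0.0000
seg 2 [112.9°–196.6°] cycloidal, h=15: full span → s += 15 → s = 15.0000
seg 3 [196.6°–247°] dwell: s stays 15.0000
seg 4 [247°–320.7°] simple-harmonic, h=-15: full span → s += -15 → s = 0.0000
seg 5 [320.7°–360°] uniform, h=18: θ=347.6° here. β=26.9, B=39.3. 18·26.9/39.3 = 12.3206 → s = 12.3206
radial distance = base radius + s = 12 + 12.3206 = 24.3206

24.3206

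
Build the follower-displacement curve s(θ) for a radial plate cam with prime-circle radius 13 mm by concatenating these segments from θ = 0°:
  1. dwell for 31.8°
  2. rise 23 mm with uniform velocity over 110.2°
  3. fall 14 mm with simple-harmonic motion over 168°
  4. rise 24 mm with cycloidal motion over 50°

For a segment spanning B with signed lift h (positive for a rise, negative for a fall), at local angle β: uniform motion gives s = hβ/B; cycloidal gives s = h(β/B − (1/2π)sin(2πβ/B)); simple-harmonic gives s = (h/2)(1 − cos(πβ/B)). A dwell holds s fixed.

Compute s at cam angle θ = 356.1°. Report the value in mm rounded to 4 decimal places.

seg 1 [0°–31.8°] dwell: s stays 0.0000
seg 2 [31.8°–142°] uniform, h=23: full span → s += 23 → s = 23.0000
seg 3 [142°–310°] simple-harmonic, h=-14: full span → s += -14 → s = 9.0000
seg 4 [310°–360°] cycloidal, h=24: θ=356.1° here. β=46.1, B=50. 24·(0.9220 − sin(2π·0.9220)/(2π)) = 23.9260 → s = 32.9260

32.9260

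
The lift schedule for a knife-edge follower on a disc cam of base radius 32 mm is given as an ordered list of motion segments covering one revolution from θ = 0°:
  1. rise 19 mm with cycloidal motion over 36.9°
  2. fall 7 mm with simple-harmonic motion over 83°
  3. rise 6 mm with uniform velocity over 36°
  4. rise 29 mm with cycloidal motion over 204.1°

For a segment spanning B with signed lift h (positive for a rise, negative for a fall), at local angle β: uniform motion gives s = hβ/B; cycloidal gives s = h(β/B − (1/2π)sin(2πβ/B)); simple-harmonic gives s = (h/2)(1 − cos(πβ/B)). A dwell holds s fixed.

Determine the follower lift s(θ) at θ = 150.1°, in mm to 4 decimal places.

seg 1 [0°–36.9°] cycloidal, h=19: full span → s += 19 → s = 19.0000
seg 2 [36.9°–119.9°] simple-harmonic, h=-7: full span → s += -7 → s = 12.0000
seg 3 [119.9°–155.9°] uniform, h=6: θ=150.1° here. β=30.2, B=36. 6·30.2/36 = 5.0333 → s = 17.0333

17.0333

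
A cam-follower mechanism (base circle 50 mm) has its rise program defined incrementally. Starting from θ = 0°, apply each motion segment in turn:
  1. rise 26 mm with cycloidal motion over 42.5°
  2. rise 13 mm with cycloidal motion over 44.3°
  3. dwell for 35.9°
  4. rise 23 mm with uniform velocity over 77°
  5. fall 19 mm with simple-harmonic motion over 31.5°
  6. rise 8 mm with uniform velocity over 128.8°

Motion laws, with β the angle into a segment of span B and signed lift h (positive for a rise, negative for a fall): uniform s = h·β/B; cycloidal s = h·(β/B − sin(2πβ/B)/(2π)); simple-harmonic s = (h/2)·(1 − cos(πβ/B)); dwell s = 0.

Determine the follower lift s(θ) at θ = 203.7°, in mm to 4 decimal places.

seg 1 [0°–42.5°] cycloidal, h=26: full span → s += 26 → s = 26.0000
seg 2 [42.5°–86.8°] cycloidal, h=13: full span → s += 13 → s = 39.0000
seg 3 [86.8°–122.7°] dwell: s stays 39.0000
seg 4 [122.7°–199.7°] uniform, h=23: full span → s += 23 → s = 62.0000
seg 5 [199.7°–231.2°] simple-harmonic, h=-19: θ=203.7° here. β=4, B=31.5. -19/2·(1 − cos(π·0.1270)) = -0.7460 → s = 61.2540

61.2540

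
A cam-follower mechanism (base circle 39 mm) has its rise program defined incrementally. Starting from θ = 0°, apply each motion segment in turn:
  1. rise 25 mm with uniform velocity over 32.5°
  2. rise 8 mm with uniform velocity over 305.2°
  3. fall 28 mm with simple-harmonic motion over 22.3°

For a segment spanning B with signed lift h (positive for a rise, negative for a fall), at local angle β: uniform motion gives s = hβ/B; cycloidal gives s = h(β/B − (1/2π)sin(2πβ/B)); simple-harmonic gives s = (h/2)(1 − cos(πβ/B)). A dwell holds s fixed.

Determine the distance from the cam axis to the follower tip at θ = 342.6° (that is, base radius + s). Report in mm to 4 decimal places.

seg 1 [0°–32.5°] uniform, h=25: full span → s += 25 → s = 25.0000
seg 2 [32.5°–337.7°] uniform, h=8: full span → s += 8 → s = 33.0000
seg 3 [337.7°–360°] simple-harmonic, h=-28: θ=342.6° here. β=4.9, B=22.3. -28/2·(1 − cos(π·0.2197)) = -3.2053 → s = 29.7947
radial distance = base radius + s = 39 + 29.7947 = 68.7947

68.7947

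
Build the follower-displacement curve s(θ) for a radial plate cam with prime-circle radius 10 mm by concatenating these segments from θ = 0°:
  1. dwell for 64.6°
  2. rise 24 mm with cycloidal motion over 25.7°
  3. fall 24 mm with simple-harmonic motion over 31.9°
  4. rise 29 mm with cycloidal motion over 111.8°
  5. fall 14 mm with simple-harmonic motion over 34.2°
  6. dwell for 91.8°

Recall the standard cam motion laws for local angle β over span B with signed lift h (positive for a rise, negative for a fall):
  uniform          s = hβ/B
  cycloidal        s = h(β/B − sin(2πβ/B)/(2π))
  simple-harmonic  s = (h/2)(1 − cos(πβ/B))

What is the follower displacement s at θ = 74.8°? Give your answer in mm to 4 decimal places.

seg 1 [0°–64.6°] dwell: s stays 0.0000
seg 2 [64.6°–90.3°] cycloidal, h=24: θ=74.8° here. β=10.2, B=25.7. 24·(0.3969 − sin(2π·0.3969)/(2π)) = 7.2201 → s = 7.2201

7.2201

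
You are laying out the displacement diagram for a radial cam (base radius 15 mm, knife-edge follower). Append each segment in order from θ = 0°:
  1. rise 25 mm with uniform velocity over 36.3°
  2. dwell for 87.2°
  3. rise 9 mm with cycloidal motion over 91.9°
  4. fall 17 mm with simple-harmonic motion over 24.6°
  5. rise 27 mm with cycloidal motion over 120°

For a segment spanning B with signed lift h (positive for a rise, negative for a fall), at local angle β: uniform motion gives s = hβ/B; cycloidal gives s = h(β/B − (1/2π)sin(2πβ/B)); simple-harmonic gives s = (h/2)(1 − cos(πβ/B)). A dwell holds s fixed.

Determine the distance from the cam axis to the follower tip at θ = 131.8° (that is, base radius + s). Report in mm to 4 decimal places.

seg 1 [0°–36.3°] uniform, h=25: full span → s += 25 → s = 25.0000
seg 2 [36.3°–123.5°] dwell: s stays 25.0000
seg 3 [123.5°–215.4°] cycloidal, h=9: θ=131.8° here. β=8.3, B=91.9. 9·(0.0903 − sin(2π·0.0903)/(2π)) = 0.0429 → s = 25.0429
radial distance = base radius + s = 15 + 25.0429 = 40.0429

40.0429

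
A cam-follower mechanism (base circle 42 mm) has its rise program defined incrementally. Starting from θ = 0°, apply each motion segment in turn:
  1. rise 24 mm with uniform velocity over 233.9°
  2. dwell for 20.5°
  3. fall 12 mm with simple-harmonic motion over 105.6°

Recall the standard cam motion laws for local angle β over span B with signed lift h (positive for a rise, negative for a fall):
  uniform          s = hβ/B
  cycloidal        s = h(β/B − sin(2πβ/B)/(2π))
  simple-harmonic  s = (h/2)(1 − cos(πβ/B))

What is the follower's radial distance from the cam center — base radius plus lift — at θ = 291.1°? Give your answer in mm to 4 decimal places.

seg 1 [0°–233.9°] uniform, h=24: full span → s += 24 → s = 24.0000
seg 2 [233.9°–254.4°] dwell: s stays 24.0000
seg 3 [254.4°–360°] simple-harmonic, h=-12: θ=291.1° here. β=36.7, B=105.6. -12/2·(1 − cos(π·0.3475)) = -3.2348 → s = 20.7652
radial distance = base radius + s = 42 + 20.7652 = 62.7652

62.7652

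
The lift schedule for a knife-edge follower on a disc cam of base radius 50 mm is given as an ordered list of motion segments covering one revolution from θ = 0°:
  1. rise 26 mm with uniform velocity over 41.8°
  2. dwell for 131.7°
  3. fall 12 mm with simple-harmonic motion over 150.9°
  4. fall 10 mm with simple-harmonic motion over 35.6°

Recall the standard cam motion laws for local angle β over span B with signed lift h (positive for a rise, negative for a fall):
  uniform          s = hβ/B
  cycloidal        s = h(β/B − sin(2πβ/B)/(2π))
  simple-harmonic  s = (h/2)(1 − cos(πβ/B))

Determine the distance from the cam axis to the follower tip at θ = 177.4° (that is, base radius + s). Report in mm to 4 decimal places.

seg 1 [0°–41.8°] uniform, h=26: full span → s += 26 → s = 26.0000
seg 2 [41.8°–173.5°] dwell: s stays 26.0000
seg 3 [173.5°–324.4°] simple-harmonic, h=-12: θ=177.4° here. β=3.9, B=150.9. -12/2·(1 − cos(π·0.0258)) = -0.0198 → s = 25.9802
radial distance = base radius + s = 50 + 25.9802 = 75.9802

75.9802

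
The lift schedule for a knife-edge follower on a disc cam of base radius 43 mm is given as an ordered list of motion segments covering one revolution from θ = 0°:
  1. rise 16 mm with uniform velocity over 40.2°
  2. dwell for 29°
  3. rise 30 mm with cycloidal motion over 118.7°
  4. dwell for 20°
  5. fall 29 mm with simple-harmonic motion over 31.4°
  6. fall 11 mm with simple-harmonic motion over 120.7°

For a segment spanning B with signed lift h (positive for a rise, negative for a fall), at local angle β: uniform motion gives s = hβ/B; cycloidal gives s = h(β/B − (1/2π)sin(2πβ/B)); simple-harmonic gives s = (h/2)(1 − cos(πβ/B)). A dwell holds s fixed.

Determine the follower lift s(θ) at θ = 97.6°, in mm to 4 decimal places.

seg 1 [0°–40.2°] uniform, h=16: full span → s += 16 → s = 16.0000
seg 2 [40.2°–69.2°] dwell: s stays 16.0000
seg 3 [69.2°–187.9°] cycloidal, h=30: θ=97.6° here. β=28.4, B=118.7. 30·(0.2393 − sin(2π·0.2393)/(2π)) = 2.4140 → s = 18.4140

18.4140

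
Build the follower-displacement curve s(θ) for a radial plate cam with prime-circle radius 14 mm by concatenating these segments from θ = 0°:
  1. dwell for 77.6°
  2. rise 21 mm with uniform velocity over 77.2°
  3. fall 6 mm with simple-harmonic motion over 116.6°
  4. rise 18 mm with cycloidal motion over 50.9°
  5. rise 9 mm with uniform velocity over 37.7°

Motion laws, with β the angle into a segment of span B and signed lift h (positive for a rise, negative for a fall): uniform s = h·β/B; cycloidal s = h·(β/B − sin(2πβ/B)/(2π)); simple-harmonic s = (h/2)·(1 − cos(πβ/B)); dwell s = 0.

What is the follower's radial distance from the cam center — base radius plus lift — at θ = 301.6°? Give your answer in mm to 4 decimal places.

seg 1 [0°–77.6°] dwell: s stays 0.0000
seg 2 [77.6°–154.8°] uniform, h=21: full span → s += 21 → s = 21.0000
seg 3 [154.8°–271.4°] simple-harmonic, h=-6: full span → s += -6 → s = 15.0000
seg 4 [271.4°–322.3°] cycloidal, h=18: θ=301.6° here. β=30.2, B=50.9. 18·(0.5933 − sin(2π·0.5933)/(2π)) = 12.2649 → s = 27.2649
radial distance = base radius + s = 14 + 27.2649 = 41.2649

41.2649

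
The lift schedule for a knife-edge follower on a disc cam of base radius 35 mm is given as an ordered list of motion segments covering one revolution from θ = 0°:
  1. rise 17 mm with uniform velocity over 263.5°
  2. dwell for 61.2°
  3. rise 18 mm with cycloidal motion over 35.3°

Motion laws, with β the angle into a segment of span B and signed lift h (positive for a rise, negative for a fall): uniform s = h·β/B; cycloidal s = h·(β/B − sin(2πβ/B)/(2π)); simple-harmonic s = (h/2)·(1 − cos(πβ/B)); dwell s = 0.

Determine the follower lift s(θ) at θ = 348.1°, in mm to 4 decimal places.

seg 1 [0°–263.5°] uniform, h=17: full span → s += 17 → s = 17.0000
seg 2 [263.5°–324.7°] dwell: s stays 17.0000
seg 3 [324.7°–360°] cycloidal, h=18: θ=348.1° here. β=23.4, B=35.3. 18·(0.6629 − sin(2π·0.6629)/(2π)) = 14.3783 → s = 31.3783

31.3783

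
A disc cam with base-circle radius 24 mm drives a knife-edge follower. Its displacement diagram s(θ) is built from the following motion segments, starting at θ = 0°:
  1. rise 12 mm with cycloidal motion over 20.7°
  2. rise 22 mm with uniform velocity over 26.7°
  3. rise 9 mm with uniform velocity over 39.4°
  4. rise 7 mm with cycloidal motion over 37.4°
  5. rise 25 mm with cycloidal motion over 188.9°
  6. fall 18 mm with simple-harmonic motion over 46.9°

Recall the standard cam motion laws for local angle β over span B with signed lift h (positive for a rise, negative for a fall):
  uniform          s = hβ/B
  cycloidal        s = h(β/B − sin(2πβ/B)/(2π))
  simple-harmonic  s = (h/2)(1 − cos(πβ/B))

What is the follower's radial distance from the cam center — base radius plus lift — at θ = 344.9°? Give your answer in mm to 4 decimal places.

seg 1 [0°–20.7°] cycloidal, h=12: full span → s += 12 → s = 12.0000
seg 2 [20.7°–47.4°] uniform, h=22: full span → s += 22 → s = 34.0000
seg 3 [47.4°–86.8°] uniform, h=9: full span → s += 9 → s = 43.0000
seg 4 [86.8°–124.2°] cycloidal, h=7: full span → s += 7 → s = 50.0000
seg 5 [124.2°–313.1°] cycloidal, h=25: full span → s += 25 → s = 75.0000
seg 6 [313.1°–360°] simple-harmonic, h=-18: θ=344.9° here. β=31.8, B=46.9. -18/2·(1 − cos(π·0.6780)) = -13.7755 → s = 61.2245
radial distance = base radius + s = 24 + 61.2245 = 85.2245

85.2245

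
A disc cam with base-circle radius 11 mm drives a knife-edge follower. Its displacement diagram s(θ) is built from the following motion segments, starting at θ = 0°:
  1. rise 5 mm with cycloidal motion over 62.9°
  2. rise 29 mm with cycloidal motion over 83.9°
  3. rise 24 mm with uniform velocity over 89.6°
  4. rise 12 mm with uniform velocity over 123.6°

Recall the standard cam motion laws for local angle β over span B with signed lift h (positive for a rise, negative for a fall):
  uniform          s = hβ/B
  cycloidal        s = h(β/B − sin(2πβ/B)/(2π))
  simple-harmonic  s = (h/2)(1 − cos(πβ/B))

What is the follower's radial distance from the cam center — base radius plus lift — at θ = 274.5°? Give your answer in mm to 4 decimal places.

seg 1 [0°–62.9°] cycloidal, h=5: full span → s += 5 → s = 5.0000
seg 2 [62.9°–146.8°] cycloidal, h=29: full span → s += 29 → s = 34.0000
seg 3 [146.8°–236.4°] uniform, h=24: full span → s += 24 → s = 58.0000
seg 4 [236.4°–360°] uniform, h=12: θ=274.5° here. β=38.1, B=123.6. 12·38.1/123.6 = 3.6990 → s = 61.6990
radial distance = base radius + s = 11 + 61.6990 = 72.6990

72.6990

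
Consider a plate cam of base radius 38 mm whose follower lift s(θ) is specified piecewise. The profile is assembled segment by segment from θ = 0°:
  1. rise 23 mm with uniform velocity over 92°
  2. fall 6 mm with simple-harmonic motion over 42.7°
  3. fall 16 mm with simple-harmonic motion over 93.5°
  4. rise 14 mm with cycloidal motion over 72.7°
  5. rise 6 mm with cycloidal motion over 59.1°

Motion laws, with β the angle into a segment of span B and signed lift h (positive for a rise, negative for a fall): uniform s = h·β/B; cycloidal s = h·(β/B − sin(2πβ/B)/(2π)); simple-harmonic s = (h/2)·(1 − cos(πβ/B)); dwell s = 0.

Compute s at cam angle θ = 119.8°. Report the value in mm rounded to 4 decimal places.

seg 1 [0°–92°] uniform, h=23: full span → s += 23 → s = 23.0000
seg 2 [92°–134.7°] simple-harmonic, h=-6: θ=119.8° here. β=27.8, B=42.7. -6/2·(1 − cos(π·0.6511)) = -4.3708 → s = 18.6292

18.6292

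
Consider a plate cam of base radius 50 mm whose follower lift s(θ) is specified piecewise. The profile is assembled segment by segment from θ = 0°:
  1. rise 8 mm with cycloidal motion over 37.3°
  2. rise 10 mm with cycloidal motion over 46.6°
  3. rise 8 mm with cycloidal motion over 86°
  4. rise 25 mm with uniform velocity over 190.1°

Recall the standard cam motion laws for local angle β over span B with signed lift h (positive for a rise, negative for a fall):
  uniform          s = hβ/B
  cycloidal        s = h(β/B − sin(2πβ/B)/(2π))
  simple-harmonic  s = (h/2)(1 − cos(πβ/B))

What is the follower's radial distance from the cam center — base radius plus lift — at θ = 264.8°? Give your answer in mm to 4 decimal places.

seg 1 [0°–37.3°] cycloidal, h=8: full span → s += 8 → s = 8.0000
seg 2 [37.3°–83.9°] cycloidal, h=10: full span → s += 10 → s = 18.0000
seg 3 [83.9°–169.9°] cycloidal, h=8: full span → s += 8 → s = 26.0000
seg 4 [169.9°–360°] uniform, h=25: θ=264.8° here. β=94.9, B=190.1. 25·94.9/190.1 = 12.4803 → s = 38.4803
radial distance = base radius + s = 50 + 38.4803 = 88.4803

88.4803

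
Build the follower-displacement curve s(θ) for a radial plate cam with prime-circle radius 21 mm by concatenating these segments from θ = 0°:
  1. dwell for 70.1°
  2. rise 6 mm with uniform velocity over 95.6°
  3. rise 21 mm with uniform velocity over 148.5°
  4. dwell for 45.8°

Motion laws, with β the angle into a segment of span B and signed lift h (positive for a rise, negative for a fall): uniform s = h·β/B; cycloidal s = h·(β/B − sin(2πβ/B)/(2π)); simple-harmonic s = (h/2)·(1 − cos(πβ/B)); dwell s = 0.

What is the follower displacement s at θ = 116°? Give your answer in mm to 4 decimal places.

seg 1 [0°–70.1°] dwell: s stays 0.0000
seg 2 [70.1°–165.7°] uniform, h=6: θ=116° here. β=45.9, B=95.6. 6·45.9/95.6 = 2.8808 → s = 2.8808

2.8808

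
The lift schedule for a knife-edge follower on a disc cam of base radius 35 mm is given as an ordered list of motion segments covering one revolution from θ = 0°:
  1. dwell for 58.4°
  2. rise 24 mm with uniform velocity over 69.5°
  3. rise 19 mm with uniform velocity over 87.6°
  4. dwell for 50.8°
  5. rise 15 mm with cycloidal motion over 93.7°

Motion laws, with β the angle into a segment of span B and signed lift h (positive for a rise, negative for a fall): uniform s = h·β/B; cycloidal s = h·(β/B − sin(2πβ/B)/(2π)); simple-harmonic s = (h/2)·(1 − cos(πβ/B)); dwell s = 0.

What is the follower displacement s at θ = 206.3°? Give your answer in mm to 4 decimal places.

seg 1 [0°–58.4°] dwell: s stays 0.0000
seg 2 [58.4°–127.9°] uniform, h=24: full span → s += 24 → s = 24.0000
seg 3 [127.9°–215.5°] uniform, h=19: θ=206.3° here. β=78.4, B=87.6. 19·78.4/87.6 = 17.0046 → s = 41.0046

41.0046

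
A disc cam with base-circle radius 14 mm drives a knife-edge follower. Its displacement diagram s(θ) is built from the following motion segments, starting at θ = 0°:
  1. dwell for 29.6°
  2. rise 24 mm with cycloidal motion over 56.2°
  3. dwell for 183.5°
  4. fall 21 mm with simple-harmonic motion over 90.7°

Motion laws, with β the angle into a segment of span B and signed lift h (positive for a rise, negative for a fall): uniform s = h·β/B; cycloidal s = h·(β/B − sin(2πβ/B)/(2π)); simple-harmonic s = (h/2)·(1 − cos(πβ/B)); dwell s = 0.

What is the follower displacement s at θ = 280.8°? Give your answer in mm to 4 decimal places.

seg 1 [0°–29.6°] dwell: s stays 0.0000
seg 2 [29.6°–85.8°] cycloidal, h=24: full span → s += 24 → s = 24.0000
seg 3 [85.8°–269.3°] dwell: s stays 24.0000
seg 4 [269.3°–360°] simple-harmonic, h=-21: θ=280.8° here. β=11.5, B=90.7. -21/2·(1 − cos(π·0.1268)) = -0.8220 → s = 23.1780

23.1780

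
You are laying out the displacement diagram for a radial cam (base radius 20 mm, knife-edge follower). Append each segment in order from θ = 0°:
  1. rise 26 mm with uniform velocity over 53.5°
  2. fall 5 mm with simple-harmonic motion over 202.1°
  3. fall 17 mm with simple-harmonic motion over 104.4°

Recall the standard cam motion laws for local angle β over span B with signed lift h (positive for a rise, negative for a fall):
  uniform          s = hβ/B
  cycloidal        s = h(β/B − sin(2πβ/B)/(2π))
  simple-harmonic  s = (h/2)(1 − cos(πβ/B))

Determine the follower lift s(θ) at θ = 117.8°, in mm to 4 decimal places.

seg 1 [0°–53.5°] uniform, h=26: full span → s += 26 → s = 26.0000
seg 2 [53.5°–255.6°] simple-harmonic, h=-5: θ=117.8° here. β=64.3, B=202.1. -5/2·(1 − cos(π·0.3182)) = -1.1482 → s = 24.8518

24.8518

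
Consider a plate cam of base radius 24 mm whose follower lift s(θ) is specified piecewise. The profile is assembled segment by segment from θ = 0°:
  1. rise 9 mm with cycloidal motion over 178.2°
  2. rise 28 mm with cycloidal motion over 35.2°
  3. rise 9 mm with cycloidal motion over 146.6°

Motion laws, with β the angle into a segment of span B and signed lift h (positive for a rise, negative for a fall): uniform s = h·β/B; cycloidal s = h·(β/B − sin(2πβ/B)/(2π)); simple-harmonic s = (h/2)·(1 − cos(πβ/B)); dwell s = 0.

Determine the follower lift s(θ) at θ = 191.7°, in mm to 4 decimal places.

seg 1 [0°–178.2°] cycloidal, h=9: full span → s += 9 → s = 9.0000
seg 2 [178.2°–213.4°] cycloidal, h=28: θ=191.7° here. β=13.5, B=35.2. 28·(0.3835 − sin(2π·0.3835)/(2π)) = 7.7607 → s = 16.7607

16.7607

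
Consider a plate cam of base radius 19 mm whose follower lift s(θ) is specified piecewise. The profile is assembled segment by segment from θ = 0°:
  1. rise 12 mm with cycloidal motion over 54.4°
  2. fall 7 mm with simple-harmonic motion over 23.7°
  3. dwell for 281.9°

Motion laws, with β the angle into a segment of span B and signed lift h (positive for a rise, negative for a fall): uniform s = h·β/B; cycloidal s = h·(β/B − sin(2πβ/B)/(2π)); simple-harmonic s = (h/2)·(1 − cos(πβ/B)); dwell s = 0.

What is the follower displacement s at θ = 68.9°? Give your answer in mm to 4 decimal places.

seg 1 [0°–54.4°] cycloidal, h=12: full span → s += 12 → s = 12.0000
seg 2 [54.4°–78.1°] simple-harmonic, h=-7: θ=68.9° here. β=14.5, B=23.7. -7/2·(1 − cos(π·0.6118)) = -4.7043 → s = 7.2957

7.2957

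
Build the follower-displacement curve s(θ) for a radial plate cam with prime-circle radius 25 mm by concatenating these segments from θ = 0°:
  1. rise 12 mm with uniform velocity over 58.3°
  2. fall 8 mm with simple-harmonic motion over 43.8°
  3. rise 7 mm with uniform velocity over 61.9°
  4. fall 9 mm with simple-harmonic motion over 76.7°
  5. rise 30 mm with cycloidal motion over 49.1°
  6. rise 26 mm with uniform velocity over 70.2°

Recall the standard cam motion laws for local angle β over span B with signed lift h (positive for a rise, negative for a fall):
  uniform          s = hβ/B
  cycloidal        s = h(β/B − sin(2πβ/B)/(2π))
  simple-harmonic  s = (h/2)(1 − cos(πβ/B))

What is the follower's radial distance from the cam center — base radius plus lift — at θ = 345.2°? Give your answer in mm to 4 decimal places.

seg 1 [0°–58.3°] uniform, h=12: full span → s += 12 → s = 12.0000
seg 2 [58.3°–102.1°] simple-harmonic, h=-8: full span → s += -8 → s = 4.0000
seg 3 [102.1°–164°] uniform, h=7: full span → s += 7 → s = 11.0000
seg 4 [164°–240.7°] simple-harmonic, h=-9: full span → s += -9 → s = 2.0000
seg 5 [240.7°–289.8°] cycloidal, h=30: full span → s += 30 → s = 32.0000
seg 6 [289.8°–360°] uniform, h=26: θ=345.2° here. β=55.4, B=70.2. 26·55.4/70.2 = 20.5185 → s = 52.5185
radial distance = base radius + s = 25 + 52.5185 = 77.5185

77.5185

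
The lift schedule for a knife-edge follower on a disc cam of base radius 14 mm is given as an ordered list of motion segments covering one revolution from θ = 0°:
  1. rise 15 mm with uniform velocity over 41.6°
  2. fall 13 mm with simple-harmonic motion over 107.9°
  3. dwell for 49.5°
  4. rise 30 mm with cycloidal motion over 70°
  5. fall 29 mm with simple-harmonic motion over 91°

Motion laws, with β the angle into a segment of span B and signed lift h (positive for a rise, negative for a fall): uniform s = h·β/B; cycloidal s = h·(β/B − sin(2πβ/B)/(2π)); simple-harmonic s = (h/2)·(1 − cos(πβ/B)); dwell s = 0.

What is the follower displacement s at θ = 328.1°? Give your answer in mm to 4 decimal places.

seg 1 [0°–41.6°] uniform, h=15: full span → s += 15 → s = 15.0000
seg 2 [41.6°–149.5°] simple-harmonic, h=-13: full span → s += -13 → s = 2.0000
seg 3 [149.5°–199°] dwell: s stays 2.0000
seg 4 [199°–269°] cycloidal, h=30: full span → s += 30 → s = 32.0000
seg 5 [269°–360°] simple-harmonic, h=-29: θ=328.1° here. β=59.1, B=91. -29/2·(1 − cos(π·0.6495)) = -21.0606 → s = 10.9394

10.9394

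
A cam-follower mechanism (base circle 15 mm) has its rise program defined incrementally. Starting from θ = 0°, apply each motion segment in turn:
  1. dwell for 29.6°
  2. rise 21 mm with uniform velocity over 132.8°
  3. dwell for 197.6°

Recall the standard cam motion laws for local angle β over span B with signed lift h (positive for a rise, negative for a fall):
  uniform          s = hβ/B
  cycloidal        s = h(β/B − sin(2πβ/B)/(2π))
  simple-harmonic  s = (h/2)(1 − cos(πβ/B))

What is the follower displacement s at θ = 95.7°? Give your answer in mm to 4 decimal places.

seg 1 [0°–29.6°] dwell: s stays 0.0000
seg 2 [29.6°–162.4°] uniform, h=21: θ=95.7° here. β=66.1, B=132.8. 21·66.1/132.8 = 10.4526 → s = 10.4526

10.4526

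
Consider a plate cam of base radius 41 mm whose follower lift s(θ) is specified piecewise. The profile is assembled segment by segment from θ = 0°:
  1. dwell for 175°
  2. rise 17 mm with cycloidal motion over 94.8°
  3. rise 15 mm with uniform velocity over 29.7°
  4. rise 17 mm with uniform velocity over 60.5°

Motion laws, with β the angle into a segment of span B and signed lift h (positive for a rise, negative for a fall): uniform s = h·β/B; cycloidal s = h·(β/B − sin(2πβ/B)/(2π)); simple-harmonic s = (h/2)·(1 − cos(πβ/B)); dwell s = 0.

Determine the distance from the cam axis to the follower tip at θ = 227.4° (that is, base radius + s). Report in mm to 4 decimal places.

seg 1 [0°–175°] dwell: s stays 0.0000
seg 2 [175°–269.8°] cycloidal, h=17: θ=227.4° here. β=52.4, B=94.8. 17·(0.5527 − sin(2π·0.5527)/(2π)) = 10.2769 → s = 10.2769
radial distance = base radius + s = 41 + 10.2769 = 51.2769

51.2769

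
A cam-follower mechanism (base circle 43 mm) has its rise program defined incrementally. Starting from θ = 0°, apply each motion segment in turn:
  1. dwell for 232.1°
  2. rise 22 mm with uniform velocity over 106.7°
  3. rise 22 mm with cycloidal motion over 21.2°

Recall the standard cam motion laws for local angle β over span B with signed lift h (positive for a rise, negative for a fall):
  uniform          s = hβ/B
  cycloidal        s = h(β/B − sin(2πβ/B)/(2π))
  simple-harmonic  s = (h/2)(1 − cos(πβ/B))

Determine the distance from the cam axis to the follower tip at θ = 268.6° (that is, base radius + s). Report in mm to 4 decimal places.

seg 1 [0°–232.1°] dwell: s stays 0.0000
seg 2 [232.1°–338.8°] uniform, h=22: θ=268.6° here. β=36.5, B=106.7. 22·36.5/106.7 = 7.5258 → s = 7.5258
radial distance = base radius + s = 43 + 7.5258 = 50.5258

50.5258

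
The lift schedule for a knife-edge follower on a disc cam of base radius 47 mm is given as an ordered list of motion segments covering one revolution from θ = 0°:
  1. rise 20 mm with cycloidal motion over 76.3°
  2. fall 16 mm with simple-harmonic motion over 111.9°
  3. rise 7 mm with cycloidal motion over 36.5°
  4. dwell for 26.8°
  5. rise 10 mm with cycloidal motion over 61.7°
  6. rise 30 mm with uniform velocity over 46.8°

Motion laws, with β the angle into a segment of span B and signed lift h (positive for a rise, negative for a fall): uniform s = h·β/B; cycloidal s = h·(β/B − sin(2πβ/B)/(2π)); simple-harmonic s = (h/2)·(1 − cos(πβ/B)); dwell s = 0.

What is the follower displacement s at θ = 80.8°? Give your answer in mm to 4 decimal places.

seg 1 [0°–76.3°] cycloidal, h=20: full span → s += 20 → s = 20.0000
seg 2 [76.3°–188.2°] simple-harmonic, h=-16: θ=80.8° here. β=4.5, B=111.9. -16/2·(1 − cos(π·0.0402)) = -0.0638 → s = 19.9362

19.9362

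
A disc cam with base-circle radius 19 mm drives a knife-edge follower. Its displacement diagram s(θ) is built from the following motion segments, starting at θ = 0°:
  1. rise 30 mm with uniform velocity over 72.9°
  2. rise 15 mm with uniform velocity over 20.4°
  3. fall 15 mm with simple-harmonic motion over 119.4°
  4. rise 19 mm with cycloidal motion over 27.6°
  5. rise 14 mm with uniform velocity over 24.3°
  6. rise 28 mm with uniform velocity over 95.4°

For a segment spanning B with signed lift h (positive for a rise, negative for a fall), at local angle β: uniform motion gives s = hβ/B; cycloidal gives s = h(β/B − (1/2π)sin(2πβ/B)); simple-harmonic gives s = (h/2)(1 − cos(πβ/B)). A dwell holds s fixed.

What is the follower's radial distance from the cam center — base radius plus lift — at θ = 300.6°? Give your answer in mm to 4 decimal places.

seg 1 [0°–72.9°] uniform, h=30: full span → s += 30 → s = 30.0000
seg 2 [72.9°–93.3°] uniform, h=15: full span → s += 15 → s = 45.0000
seg 3 [93.3°–212.7°] simple-harmonic, h=-15: full span → s += -15 → s = 30.0000
seg 4 [212.7°–240.3°] cycloidal, h=19: full span → s += 19 → s = 49.0000
seg 5 [240.3°–264.6°] uniform, h=14: full span → s += 14 → s = 63.0000
seg 6 [264.6°–360°] uniform, h=28: θ=300.6° here. β=36, B=95.4. 28·36/95.4 = 10.5660 → s = 73.5660
radial distance = base radius + s = 19 + 73.5660 = 92.5660

92.5660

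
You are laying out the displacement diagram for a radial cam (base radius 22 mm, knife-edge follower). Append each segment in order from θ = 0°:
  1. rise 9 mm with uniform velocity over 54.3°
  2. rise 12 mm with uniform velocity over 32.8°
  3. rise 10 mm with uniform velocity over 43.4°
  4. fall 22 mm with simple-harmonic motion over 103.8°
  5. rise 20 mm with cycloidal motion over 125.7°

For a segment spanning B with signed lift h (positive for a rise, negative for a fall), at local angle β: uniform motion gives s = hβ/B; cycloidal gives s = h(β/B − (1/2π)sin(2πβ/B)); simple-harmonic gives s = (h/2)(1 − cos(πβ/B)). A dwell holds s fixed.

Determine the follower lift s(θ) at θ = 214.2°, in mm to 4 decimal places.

seg 1 [0°–54.3°] uniform, h=9: full span → s += 9 → s = 9.0000
seg 2 [54.3°–87.1°] uniform, h=12: full span → s += 12 → s = 21.0000
seg 3 [87.1°–130.5°] uniform, h=10: full span → s += 10 → s = 31.0000
seg 4 [130.5°–234.3°] simple-harmonic, h=-22: θ=214.2° here. β=83.7, B=103.8. -22/2·(1 − cos(π·0.8064)) = -20.0266 → s = 10.9734

10.9734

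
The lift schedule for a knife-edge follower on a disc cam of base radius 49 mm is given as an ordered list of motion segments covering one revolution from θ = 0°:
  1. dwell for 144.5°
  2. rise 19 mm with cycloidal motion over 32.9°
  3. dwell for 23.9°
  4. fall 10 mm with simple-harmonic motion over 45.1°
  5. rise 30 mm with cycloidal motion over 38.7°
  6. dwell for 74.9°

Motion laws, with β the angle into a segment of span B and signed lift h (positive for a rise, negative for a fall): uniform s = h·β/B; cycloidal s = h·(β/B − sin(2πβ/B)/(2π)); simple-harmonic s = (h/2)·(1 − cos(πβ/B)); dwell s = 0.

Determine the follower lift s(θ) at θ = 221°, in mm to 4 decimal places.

seg 1 [0°–144.5°] dwell: s stays 0.0000
seg 2 [144.5°–177.4°] cycloidal, h=19: full span → s += 19 → s = 19.0000
seg 3 [177.4°–201.3°] dwell: s stays 19.0000
seg 4 [201.3°–246.4°] simple-harmonic, h=-10: θ=221° here. β=19.7, B=45.1. -10/2·(1 − cos(π·0.4368)) = -4.0139 → s = 14.9861

14.9861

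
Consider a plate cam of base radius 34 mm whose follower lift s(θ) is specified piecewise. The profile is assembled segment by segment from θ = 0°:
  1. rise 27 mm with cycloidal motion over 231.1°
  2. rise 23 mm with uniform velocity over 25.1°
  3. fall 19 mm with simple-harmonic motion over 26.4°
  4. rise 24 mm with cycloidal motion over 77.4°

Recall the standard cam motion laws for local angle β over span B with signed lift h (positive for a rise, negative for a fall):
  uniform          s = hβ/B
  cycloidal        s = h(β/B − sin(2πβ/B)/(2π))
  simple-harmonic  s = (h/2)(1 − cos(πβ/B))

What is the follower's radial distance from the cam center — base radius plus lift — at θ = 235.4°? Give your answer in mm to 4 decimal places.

seg 1 [0°–231.1°] cycloidal, h=27: full span → s += 27 → s = 27.0000
seg 2 [231.1°–256.2°] uniform, h=23: θ=235.4° here. β=4.3, B=25.1. 23·4.3/25.1 = 3.9402 → s = 30.9402
radial distance = base radius + s = 34 + 30.9402 = 64.9402

64.9402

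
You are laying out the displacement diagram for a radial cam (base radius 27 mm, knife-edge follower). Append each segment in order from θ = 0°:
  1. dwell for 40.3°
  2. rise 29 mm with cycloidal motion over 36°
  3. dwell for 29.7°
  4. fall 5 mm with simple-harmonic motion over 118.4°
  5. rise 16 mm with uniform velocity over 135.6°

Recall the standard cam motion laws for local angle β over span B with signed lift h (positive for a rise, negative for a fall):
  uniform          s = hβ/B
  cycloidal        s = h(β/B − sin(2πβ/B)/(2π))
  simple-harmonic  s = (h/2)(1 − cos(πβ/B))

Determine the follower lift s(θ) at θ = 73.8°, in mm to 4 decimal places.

seg 1 [0°–40.3°] dwell: s stays 0.0000
seg 2 [40.3°–76.3°] cycloidal, h=29: θ=73.8° here. β=33.5, B=36. 29·(0.9306 − sin(2π·0.9306)/(2π)) = 28.9367 → s = 28.9367

28.9367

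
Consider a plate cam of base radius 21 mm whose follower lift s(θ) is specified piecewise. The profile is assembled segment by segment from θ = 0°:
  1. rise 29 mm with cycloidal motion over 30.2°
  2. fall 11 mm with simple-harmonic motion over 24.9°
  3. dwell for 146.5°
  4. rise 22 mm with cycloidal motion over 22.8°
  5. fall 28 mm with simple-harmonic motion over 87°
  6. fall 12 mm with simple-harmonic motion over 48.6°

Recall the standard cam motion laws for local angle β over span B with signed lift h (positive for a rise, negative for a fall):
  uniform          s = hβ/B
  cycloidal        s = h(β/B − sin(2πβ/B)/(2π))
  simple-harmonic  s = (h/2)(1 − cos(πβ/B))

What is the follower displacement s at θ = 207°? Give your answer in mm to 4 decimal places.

seg 1 [0°–30.2°] cycloidal, h=29: full span → s += 29 → s = 29.0000
seg 2 [30.2°–55.1°] simple-harmonic, h=-11: full span → s += -11 → s = 18.0000
seg 3 [55.1°–201.6°] dwell: s stays 18.0000
seg 4 [201.6°–224.4°] cycloidal, h=22: θ=207° here. β=5.4, B=22.8. 22·(0.2368 − sin(2π·0.2368)/(2π)) = 1.7211 → s = 19.7211

19.7211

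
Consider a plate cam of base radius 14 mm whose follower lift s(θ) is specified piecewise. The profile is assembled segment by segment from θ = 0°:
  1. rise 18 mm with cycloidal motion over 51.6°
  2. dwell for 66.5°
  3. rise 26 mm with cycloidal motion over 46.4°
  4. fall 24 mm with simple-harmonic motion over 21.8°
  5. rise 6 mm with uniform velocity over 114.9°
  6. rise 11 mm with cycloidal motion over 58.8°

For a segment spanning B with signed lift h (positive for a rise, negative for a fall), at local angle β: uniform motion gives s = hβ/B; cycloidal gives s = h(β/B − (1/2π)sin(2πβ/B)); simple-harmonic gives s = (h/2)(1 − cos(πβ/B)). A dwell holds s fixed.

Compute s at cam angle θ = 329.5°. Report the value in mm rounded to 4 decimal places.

seg 1 [0°–51.6°] cycloidal, h=18: full span → s += 18 → s = 18.0000
seg 2 [51.6°–118.1°] dwell: s stays 18.0000
seg 3 [118.1°–164.5°] cycloidal, h=26: full span → s += 26 → s = 44.0000
seg 4 [164.5°–186.3°] simple-harmonic, h=-24: full span → s += -24 → s = 20.0000
seg 5 [186.3°–301.2°] uniform, h=6: full span → s += 6 → s = 26.0000
seg 6 [301.2°–360°] cycloidal, h=11: θ=329.5° here. β=28.3, B=58.8. 11·(0.4813 − sin(2π·0.4813)/(2π)) = 5.0889 → s = 31.0889

31.0889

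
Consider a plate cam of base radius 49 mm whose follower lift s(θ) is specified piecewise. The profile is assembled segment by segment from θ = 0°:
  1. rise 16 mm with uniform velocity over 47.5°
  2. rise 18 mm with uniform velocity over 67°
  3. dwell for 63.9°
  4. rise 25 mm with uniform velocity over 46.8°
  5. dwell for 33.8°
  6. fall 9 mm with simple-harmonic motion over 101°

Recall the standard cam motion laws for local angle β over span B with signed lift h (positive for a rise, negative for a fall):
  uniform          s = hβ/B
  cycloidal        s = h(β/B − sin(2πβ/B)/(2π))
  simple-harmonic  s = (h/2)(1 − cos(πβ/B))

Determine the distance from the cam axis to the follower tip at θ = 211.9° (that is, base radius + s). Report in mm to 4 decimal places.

seg 1 [0°–47.5°] uniform, h=16: full span → s += 16 → s = 16.0000
seg 2 [47.5°–114.5°] uniform, h=18: full span → s += 18 → s = 34.0000
seg 3 [114.5°–178.4°] dwell: s stays 34.0000
seg 4 [178.4°–225.2°] uniform, h=25: θ=211.9° here. β=33.5, B=46.8. 25·33.5/46.8 = 17.8953 → s = 51.8953
radial distance = base radius + s = 49 + 51.8953 = 100.8953

100.8953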